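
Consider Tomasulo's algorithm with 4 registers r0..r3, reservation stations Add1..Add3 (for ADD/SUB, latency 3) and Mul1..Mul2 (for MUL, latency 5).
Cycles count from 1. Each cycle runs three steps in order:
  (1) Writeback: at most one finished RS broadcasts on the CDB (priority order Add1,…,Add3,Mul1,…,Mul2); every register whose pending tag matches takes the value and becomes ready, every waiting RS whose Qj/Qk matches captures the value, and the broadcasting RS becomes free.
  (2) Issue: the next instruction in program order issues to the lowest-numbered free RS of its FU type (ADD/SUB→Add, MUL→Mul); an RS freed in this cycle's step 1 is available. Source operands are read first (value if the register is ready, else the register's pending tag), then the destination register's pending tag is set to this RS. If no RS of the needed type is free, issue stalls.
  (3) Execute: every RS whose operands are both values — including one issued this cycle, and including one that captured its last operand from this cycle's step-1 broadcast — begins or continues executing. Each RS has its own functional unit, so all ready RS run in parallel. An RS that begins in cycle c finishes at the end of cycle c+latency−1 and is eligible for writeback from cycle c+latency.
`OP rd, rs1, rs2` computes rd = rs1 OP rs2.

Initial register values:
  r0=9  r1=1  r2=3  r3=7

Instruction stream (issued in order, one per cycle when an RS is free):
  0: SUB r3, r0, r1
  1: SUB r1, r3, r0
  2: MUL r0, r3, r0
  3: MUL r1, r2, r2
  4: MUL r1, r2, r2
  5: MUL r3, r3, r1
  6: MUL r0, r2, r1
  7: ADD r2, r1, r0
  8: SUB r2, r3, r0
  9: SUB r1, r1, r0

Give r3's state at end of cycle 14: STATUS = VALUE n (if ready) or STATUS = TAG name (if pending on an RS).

c1: issue SUB r3<-Add1 | r0:9,r1:1,r2:3,r3:Add1
c2: issue SUB r1<-Add2 | r0:9,r1:Add2,r2:3,r3:Add1
c3: issue MUL r0<-Mul1 | r0:Mul1,r1:Add2,r2:3,r3:Add1
c4: CDB Add1=8; issue MUL r1<-Mul2 | r0:Mul1,r1:Mul2,r2:3,r3:8
c5: stall | r0:Mul1,r1:Mul2,r2:3,r3:8
c6: stall | r0:Mul1,r1:Mul2,r2:3,r3:8
c7: CDB Add2=-1; stall | r0:Mul1,r1:Mul2,r2:3,r3:8
c8: stall | r0:Mul1,r1:Mul2,r2:3,r3:8
c9: CDB Mul1=72; issue MUL r1<-Mul1 | r0:72,r1:Mul1,r2:3,r3:8
c10: CDB Mul2=9; issue MUL r3<-Mul2 | r0:72,r1:Mul1,r2:3,r3:Mul2
c11: stall | r0:72,r1:Mul1,r2:3,r3:Mul2
c12: stall | r0:72,r1:Mul1,r2:3,r3:Mul2
c13: stall | r0:72,r1:Mul1,r2:3,r3:Mul2
c14: CDB Mul1=9; issue MUL r0<-Mul1 | r0:Mul1,r1:9,r2:3,r3:Mul2

STATUS = TAG Mul2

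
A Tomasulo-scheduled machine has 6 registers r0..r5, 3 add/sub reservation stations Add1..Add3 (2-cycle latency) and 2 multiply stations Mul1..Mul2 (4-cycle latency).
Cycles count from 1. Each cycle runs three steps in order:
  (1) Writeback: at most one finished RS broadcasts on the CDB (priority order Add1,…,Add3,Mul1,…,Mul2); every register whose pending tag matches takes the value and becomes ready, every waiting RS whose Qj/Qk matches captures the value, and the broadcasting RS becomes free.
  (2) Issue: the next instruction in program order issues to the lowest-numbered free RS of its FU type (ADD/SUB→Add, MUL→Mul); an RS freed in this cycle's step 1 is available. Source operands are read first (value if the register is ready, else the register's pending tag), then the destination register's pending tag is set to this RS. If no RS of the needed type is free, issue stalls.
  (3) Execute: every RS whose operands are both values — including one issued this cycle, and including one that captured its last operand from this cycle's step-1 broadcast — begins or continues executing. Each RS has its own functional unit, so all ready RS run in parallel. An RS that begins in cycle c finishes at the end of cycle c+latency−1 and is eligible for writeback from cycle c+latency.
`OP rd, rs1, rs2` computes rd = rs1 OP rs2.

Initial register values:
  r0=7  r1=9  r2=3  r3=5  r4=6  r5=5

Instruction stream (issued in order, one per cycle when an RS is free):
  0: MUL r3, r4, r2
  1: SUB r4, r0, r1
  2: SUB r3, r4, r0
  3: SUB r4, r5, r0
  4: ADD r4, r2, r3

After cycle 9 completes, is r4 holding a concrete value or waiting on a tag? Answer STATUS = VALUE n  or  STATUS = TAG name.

cycle 1: issue MUL r3<-Mul1 // r0:7,r1:9,r2:3,r3:Mul1,r4:6,r5:5
cycle 2: issue SUB r4<-Add1 // r0:7,r1:9,r2:3,r3:Mul1,r4:Add1,r5:5
cycle 3: issue SUB r3<-Add2 // r0:7,r1:9,r2:3,r3:Add2,r4:Add1,r5:5
cycle 4: CDB Add1=-2; issue SUB r4<-Add1 // r0:7,r1:9,r2:3,r3:Add2,r4:Add1,r5:5
cycle 5: CDB Mul1=18; issue ADD r4<-Add3 // r0:7,r1:9,r2:3,r3:Add2,r4:Add3,r5:5
cycle 6: CDB Add1=-2 // r0:7,r1:9,r2:3,r3:Add2,r4:Add3,r5:5
cycle 7: CDB Add2=-9 // r0:7,r1:9,r2:3,r3:-9,r4:Add3,r5:5
cycle 8: - // r0:7,r1:9,r2:3,r3:-9,r4:Add3,r5:5
cycle 9: CDB Add3=-6 // r0:7,r1:9,r2:3,r3:-9,r4:-6,r5:5

STATUS = VALUE -6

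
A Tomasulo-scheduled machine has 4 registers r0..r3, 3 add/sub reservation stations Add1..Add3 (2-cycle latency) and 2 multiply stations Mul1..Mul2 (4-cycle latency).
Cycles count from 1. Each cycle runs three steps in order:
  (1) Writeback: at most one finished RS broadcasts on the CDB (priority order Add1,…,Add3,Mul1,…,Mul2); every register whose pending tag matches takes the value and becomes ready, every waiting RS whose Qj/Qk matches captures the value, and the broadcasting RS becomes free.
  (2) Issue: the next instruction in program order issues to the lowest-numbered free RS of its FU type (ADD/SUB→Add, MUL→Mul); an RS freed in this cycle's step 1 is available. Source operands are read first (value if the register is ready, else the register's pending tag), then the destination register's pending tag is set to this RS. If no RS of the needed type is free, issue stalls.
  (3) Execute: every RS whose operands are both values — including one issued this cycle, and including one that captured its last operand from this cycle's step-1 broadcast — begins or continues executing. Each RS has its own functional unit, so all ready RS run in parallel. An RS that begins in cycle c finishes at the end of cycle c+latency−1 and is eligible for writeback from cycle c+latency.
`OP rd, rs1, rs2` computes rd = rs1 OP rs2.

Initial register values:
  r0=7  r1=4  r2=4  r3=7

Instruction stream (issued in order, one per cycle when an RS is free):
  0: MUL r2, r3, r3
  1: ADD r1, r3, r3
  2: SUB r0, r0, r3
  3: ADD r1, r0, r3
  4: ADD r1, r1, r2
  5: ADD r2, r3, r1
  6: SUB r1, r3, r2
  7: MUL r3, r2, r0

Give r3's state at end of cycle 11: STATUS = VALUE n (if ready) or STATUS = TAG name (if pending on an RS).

  c1: issue MUL r2<-Mul1  regs: r0:7,r1:4,r2:Mul1,r3:7
  c2: issue ADD r1<-Add1  regs: r0:7,r1:Add1,r2:Mul1,r3:7
  c3: issue SUB r0<-Add2  regs: r0:Add2,r1:Add1,r2:Mul1,r3:7
  c4: CDB Add1=14; issue ADD r1<-Add1  regs: r0:Add2,r1:Add1,r2:Mul1,r3:7
  c5: CDB Add2=0; issue ADD r1<-Add2  regs: r0:0,r1:Add2,r2:Mul1,r3:7
  c6: CDB Mul1=49; issue ADD r2<-Add3  regs: r0:0,r1:Add2,r2:Add3,r3:7
  c7: CDB Add1=7; issue SUB r1<-Add1  regs: r0:0,r1:Add1,r2:Add3,r3:7
  c8: issue MUL r3<-Mul1  regs: r0:0,r1:Add1,r2:Add3,r3:Mul1
  c9: CDB Add2=56  regs: r0:0,r1:Add1,r2:Add3,r3:Mul1
  c10: -  regs: r0:0,r1:Add1,r2:Add3,r3:Mul1
  c11: CDB Add3=63  regs: r0:0,r1:Add1,r2:63,r3:Mul1

STATUS = TAG Mul1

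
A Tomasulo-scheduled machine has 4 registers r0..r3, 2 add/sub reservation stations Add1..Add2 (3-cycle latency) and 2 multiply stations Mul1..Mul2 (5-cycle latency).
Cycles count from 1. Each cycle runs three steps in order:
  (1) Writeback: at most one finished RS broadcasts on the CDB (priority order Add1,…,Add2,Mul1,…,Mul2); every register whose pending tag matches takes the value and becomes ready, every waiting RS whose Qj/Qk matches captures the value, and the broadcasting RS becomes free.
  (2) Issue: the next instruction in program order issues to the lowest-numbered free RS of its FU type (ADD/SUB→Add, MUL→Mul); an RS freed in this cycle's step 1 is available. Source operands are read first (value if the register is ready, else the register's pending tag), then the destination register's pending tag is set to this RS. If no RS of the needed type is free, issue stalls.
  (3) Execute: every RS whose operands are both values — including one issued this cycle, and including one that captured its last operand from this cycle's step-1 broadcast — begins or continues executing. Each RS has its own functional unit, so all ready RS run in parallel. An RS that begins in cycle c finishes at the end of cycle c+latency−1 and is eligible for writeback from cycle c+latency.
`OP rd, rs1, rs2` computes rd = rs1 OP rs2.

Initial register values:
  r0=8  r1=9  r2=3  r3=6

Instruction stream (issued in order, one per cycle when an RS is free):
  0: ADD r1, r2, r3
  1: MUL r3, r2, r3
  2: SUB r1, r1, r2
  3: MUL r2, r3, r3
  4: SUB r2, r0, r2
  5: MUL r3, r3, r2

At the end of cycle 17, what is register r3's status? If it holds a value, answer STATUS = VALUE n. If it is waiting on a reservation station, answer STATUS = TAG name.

STATUS = TAG Mul1

  c1: issue ADD r1<-Add1  regs: r0:8,r1:Add1,r2:3,r3:6
  c2: issue MUL r3<-Mul1  regs: r0:8,r1:Add1,r2:3,r3:Mul1
  c3: issue SUB r1<-Add2  regs: r0:8,r1:Add2,r2:3,r3:Mul1
  c4: CDB Add1=9; issue MUL r2<-Mul2  regs: r0:8,r1:Add2,r2:Mul2,r3:Mul1
  c5: issue SUB r2<-Add1  regs: r0:8,r1:Add2,r2:Add1,r3:Mul1
  c6: stall  regs: r0:8,r1:Add2,r2:Add1,r3:Mul1
  c7: CDB Add2=6; stall  regs: r0:8,r1:6,r2:Add1,r3:Mul1
  c8: CDB Mul1=18; issue MUL r3<-Mul1  regs: r0:8,r1:6,r2:Add1,r3:Mul1
  c9: -  regs: r0:8,r1:6,r2:Add1,r3:Mul1
  c10: -  regs: r0:8,r1:6,r2:Add1,r3:Mul1
  c11: -  regs: r0:8,r1:6,r2:Add1,r3:Mul1
  c12: -  regs: r0:8,r1:6,r2:Add1,r3:Mul1
  c13: CDB Mul2=324  regs: r0:8,r1:6,r2:Add1,r3:Mul1
  c14: -  regs: r0:8,r1:6,r2:Add1,r3:Mul1
  c15: -  regs: r0:8,r1:6,r2:Add1,r3:Mul1
  c16: CDB Add1=-316  regs: r0:8,r1:6,r2:-316,r3:Mul1
  c17: -  regs: r0:8,r1:6,r2:-316,r3:Mul1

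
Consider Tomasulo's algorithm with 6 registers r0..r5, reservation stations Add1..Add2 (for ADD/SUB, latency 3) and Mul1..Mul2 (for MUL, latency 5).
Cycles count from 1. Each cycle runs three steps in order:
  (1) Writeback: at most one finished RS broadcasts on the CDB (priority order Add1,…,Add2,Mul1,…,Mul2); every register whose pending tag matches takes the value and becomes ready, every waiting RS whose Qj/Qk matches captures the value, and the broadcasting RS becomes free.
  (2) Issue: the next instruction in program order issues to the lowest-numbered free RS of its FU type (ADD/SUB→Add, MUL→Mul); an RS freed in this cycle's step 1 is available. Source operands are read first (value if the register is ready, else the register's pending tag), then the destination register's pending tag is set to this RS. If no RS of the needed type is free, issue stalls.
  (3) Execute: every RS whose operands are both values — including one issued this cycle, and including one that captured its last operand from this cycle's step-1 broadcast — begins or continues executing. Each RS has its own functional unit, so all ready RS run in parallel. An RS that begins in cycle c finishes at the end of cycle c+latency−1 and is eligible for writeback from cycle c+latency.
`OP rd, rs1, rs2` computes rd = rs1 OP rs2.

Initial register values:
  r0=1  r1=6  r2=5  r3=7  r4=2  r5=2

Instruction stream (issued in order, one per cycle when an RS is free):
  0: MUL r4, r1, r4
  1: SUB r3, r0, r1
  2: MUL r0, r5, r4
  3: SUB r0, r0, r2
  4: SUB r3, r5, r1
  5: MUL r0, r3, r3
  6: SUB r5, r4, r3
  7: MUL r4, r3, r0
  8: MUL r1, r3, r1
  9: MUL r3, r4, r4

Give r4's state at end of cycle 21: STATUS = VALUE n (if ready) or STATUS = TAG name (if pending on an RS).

  c1: issue MUL r4<-Mul1  regs: r0:1,r1:6,r2:5,r3:7,r4:Mul1,r5:2
  c2: issue SUB r3<-Add1  regs: r0:1,r1:6,r2:5,r3:Add1,r4:Mul1,r5:2
  c3: issue MUL r0<-Mul2  regs: r0:Mul2,r1:6,r2:5,r3:Add1,r4:Mul1,r5:2
  c4: issue SUB r0<-Add2  regs: r0:Add2,r1:6,r2:5,r3:Add1,r4:Mul1,r5:2
  c5: CDB Add1=-5; issue SUB r3<-Add1  regs: r0:Add2,r1:6,r2:5,r3:Add1,r4:Mul1,r5:2
  c6: CDB Mul1=12; issue MUL r0<-Mul1  regs: r0:Mul1,r1:6,r2:5,r3:Add1,r4:12,r5:2
  c7: stall  regs: r0:Mul1,r1:6,r2:5,r3:Add1,r4:12,r5:2
  c8: CDB Add1=-4; issue SUB r5<-Add1  regs: r0:Mul1,r1:6,r2:5,r3:-4,r4:12,r5:Add1
  c9: stall  regs: r0:Mul1,r1:6,r2:5,r3:-4,r4:12,r5:Add1
  c10: stall  regs: r0:Mul1,r1:6,r2:5,r3:-4,r4:12,r5:Add1
  c11: CDB Add1=16; stall  regs: r0:Mul1,r1:6,r2:5,r3:-4,r4:12,r5:16
  c12: CDB Mul2=24; issue MUL r4<-Mul2  regs: r0:Mul1,r1:6,r2:5,r3:-4,r4:Mul2,r5:16
  c13: CDB Mul1=16; issue MUL r1<-Mul1  regs: r0:16,r1:Mul1,r2:5,r3:-4,r4:Mul2,r5:16
  c14: stall  regs: r0:16,r1:Mul1,r2:5,r3:-4,r4:Mul2,r5:16
  c15: CDB Add2=19; stall  regs: r0:16,r1:Mul1,r2:5,r3:-4,r4:Mul2,r5:16
  c16: stall  regs: r0:16,r1:Mul1,r2:5,r3:-4,r4:Mul2,r5:16
  c17: stall  regs: r0:16,r1:Mul1,r2:5,r3:-4,r4:Mul2,r5:16
  c18: CDB Mul1=-24; issue MUL r3<-Mul1  regs: r0:16,r1:-24,r2:5,r3:Mul1,r4:Mul2,r5:16
  c19: CDB Mul2=-64  regs: r0:16,r1:-24,r2:5,r3:Mul1,r4:-64,r5:16
  c20: -  regs: r0:16,r1:-24,r2:5,r3:Mul1,r4:-64,r5:16
  c21: -  regs: r0:16,r1:-24,r2:5,r3:Mul1,r4:-64,r5:16

STATUS = VALUE -64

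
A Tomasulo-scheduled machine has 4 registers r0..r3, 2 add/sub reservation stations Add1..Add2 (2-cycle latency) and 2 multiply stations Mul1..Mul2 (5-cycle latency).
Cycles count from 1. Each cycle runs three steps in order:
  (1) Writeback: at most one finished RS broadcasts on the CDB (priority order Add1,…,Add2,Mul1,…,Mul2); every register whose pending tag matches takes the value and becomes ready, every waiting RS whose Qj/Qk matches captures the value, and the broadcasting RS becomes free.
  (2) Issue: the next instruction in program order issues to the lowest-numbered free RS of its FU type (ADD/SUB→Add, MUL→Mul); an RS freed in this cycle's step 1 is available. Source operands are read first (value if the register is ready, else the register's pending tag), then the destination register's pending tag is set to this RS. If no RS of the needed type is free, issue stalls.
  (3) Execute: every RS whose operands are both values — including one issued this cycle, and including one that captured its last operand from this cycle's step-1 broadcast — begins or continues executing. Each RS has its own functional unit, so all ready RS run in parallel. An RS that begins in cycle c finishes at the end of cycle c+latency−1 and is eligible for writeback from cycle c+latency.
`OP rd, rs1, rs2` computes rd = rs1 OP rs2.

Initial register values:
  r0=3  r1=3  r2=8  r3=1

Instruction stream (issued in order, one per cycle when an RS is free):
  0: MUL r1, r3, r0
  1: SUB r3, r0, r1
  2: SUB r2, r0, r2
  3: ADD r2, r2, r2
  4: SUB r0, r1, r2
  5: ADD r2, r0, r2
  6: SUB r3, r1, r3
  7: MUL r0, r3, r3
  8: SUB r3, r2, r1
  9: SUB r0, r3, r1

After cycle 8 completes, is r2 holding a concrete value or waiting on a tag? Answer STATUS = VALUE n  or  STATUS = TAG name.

cycle 1: issue MUL r1<-Mul1 // r0:3,r1:Mul1,r2:8,r3:1
cycle 2: issue SUB r3<-Add1 // r0:3,r1:Mul1,r2:8,r3:Add1
cycle 3: issue SUB r2<-Add2 // r0:3,r1:Mul1,r2:Add2,r3:Add1
cycle 4: stall // r0:3,r1:Mul1,r2:Add2,r3:Add1
cycle 5: CDB Add2=-5; issue ADD r2<-Add2 // r0:3,r1:Mul1,r2:Add2,r3:Add1
cycle 6: CDB Mul1=3; stall // r0:3,r1:3,r2:Add2,r3:Add1
cycle 7: CDB Add2=-10; issue SUB r0<-Add2 // r0:Add2,r1:3,r2:-10,r3:Add1
cycle 8: CDB Add1=0; issue ADD r2<-Add1 // r0:Add2,r1:3,r2:Add1,r3:0

STATUS = TAG Add1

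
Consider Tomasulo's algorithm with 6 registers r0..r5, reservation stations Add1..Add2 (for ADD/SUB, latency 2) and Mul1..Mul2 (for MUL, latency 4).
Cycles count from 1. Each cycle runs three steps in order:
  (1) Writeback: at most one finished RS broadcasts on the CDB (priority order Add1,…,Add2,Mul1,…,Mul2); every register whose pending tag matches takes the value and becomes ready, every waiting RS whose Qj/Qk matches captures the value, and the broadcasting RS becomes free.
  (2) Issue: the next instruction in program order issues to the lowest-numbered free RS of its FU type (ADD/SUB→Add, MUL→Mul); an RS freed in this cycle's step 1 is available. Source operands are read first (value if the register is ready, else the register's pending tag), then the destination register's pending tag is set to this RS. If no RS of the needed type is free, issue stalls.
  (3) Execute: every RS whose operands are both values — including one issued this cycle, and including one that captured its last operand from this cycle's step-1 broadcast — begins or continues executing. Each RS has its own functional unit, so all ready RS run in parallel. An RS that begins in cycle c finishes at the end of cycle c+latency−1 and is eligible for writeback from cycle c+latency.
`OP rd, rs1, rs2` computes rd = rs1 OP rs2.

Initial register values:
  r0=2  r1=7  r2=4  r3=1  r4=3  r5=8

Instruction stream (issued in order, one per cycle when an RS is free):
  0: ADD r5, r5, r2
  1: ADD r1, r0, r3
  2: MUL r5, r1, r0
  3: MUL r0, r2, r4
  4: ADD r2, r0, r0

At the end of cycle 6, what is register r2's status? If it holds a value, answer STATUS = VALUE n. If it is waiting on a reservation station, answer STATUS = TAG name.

STATUS = TAG Add1

c1: issue ADD r5<-Add1 | r0:2,r1:7,r2:4,r3:1,r4:3,r5:Add1
c2: issue ADD r1<-Add2 | r0:2,r1:Add2,r2:4,r3:1,r4:3,r5:Add1
c3: CDB Add1=12; issue MUL r5<-Mul1 | r0:2,r1:Add2,r2:4,r3:1,r4:3,r5:Mul1
c4: CDB Add2=3; issue MUL r0<-Mul2 | r0:Mul2,r1:3,r2:4,r3:1,r4:3,r5:Mul1
c5: issue ADD r2<-Add1 | r0:Mul2,r1:3,r2:Add1,r3:1,r4:3,r5:Mul1
c6: - | r0:Mul2,r1:3,r2:Add1,r3:1,r4:3,r5:Mul1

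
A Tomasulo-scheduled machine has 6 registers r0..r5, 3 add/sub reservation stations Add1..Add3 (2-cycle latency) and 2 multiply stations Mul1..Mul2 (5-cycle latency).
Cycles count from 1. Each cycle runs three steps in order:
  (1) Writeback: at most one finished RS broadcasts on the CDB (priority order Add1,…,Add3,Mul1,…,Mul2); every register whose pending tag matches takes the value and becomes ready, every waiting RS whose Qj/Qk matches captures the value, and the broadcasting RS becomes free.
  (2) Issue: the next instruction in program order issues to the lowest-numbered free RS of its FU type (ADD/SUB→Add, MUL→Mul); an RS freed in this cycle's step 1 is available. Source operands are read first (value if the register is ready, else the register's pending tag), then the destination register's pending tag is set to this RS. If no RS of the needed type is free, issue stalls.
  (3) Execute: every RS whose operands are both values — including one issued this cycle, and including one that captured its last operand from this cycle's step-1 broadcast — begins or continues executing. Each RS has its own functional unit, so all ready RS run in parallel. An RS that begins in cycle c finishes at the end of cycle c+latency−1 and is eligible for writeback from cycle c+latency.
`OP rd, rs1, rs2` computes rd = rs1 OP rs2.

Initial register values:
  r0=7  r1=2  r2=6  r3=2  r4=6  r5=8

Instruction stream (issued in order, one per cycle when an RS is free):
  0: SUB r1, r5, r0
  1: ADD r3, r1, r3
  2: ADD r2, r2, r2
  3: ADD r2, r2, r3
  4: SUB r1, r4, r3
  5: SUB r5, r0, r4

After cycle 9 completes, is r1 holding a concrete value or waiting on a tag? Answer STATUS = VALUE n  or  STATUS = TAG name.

STATUS = VALUE 3

c1: issue SUB r1<-Add1 | r0:7,r1:Add1,r2:6,r3:2,r4:6,r5:8
c2: issue ADD r3<-Add2 | r0:7,r1:Add1,r2:6,r3:Add2,r4:6,r5:8
c3: CDB Add1=1; issue ADD r2<-Add1 | r0:7,r1:1,r2:Add1,r3:Add2,r4:6,r5:8
c4: issue ADD r2<-Add3 | r0:7,r1:1,r2:Add3,r3:Add2,r4:6,r5:8
c5: CDB Add1=12; issue SUB r1<-Add1 | r0:7,r1:Add1,r2:Add3,r3:Add2,r4:6,r5:8
c6: CDB Add2=3; issue SUB r5<-Add2 | r0:7,r1:Add1,r2:Add3,r3:3,r4:6,r5:Add2
c7: - | r0:7,r1:Add1,r2:Add3,r3:3,r4:6,r5:Add2
c8: CDB Add1=3 | r0:7,r1:3,r2:Add3,r3:3,r4:6,r5:Add2
c9: CDB Add2=1 | r0:7,r1:3,r2:Add3,r3:3,r4:6,r5:1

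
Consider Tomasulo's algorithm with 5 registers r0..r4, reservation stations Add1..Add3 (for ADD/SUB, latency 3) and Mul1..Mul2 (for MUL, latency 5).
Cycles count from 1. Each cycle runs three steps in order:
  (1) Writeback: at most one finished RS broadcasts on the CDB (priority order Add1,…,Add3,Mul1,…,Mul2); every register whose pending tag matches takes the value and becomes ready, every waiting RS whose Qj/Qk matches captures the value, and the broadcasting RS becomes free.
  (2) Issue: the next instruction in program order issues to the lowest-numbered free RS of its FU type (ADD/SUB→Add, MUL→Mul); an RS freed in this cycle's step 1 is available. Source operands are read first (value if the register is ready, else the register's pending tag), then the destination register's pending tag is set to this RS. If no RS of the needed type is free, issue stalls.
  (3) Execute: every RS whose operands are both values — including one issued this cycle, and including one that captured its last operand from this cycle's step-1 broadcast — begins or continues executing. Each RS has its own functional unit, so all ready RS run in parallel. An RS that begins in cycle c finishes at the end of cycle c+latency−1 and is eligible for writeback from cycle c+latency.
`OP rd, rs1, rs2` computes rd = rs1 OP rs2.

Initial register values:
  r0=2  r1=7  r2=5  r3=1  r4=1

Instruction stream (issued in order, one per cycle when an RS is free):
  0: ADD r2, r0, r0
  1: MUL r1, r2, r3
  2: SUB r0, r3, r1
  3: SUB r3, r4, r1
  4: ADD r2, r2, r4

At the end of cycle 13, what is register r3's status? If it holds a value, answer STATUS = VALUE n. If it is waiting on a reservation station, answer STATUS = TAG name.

STATUS = VALUE -3

cycle 1: issue ADD r2<-Add1 // r0:2,r1:7,r2:Add1,r3:1,r4:1
cycle 2: issue MUL r1<-Mul1 // r0:2,r1:Mul1,r2:Add1,r3:1,r4:1
cycle 3: issue SUB r0<-Add2 // r0:Add2,r1:Mul1,r2:Add1,r3:1,r4:1
cycle 4: CDB Add1=4; issue SUB r3<-Add1 // r0:Add2,r1:Mul1,r2:4,r3:Add1,r4:1
cycle 5: issue ADD r2<-Add3 // r0:Add2,r1:Mul1,r2:Add3,r3:Add1,r4:1
cycle 6: - // r0:Add2,r1:Mul1,r2:Add3,r3:Add1,r4:1
cycle 7: - // r0:Add2,r1:Mul1,r2:Add3,r3:Add1,r4:1
cycle 8: CDB Add3=5 // r0:Add2,r1:Mul1,r2:5,r3:Add1,r4:1
cycle 9: CDB Mul1=4 // r0:Add2,r1:4,r2:5,r3:Add1,r4:1
cycle 10: - // r0:Add2,r1:4,r2:5,r3:Add1,r4:1
cycle 11: - // r0:Add2,r1:4,r2:5,r3:Add1,r4:1
cycle 12: CDB Add1=-3 // r0:Add2,r1:4,r2:5,r3:-3,r4:1
cycle 13: CDB Add2=-3 // r0:-3,r1:4,r2:5,r3:-3,r4:1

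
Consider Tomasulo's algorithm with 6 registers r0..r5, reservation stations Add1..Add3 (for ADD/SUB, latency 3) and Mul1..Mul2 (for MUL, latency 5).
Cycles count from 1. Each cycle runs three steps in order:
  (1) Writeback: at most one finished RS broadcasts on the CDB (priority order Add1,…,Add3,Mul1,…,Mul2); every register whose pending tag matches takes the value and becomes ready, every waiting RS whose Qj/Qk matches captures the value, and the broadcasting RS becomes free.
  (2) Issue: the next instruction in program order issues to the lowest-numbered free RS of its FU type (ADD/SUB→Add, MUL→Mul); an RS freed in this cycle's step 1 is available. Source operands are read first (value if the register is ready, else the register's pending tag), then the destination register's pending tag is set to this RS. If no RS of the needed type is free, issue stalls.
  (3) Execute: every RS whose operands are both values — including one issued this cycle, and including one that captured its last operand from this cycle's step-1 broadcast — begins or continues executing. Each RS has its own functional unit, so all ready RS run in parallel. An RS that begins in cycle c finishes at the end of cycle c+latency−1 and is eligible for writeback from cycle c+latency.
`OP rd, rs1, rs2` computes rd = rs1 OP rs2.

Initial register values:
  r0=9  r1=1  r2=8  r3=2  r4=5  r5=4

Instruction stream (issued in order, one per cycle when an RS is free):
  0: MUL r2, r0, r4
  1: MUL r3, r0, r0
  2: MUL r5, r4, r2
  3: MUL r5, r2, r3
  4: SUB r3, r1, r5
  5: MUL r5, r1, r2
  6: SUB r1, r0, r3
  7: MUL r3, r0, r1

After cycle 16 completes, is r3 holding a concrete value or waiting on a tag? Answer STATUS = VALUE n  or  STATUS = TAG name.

c1: issue MUL r2<-Mul1 | r0:9,r1:1,r2:Mul1,r3:2,r4:5,r5:4
c2: issue MUL r3<-Mul2 | r0:9,r1:1,r2:Mul1,r3:Mul2,r4:5,r5:4
c3: stall | r0:9,r1:1,r2:Mul1,r3:Mul2,r4:5,r5:4
c4: stall | r0:9,r1:1,r2:Mul1,r3:Mul2,r4:5,r5:4
c5: stall | r0:9,r1:1,r2:Mul1,r3:Mul2,r4:5,r5:4
c6: CDB Mul1=45; issue MUL r5<-Mul1 | r0:9,r1:1,r2:45,r3:Mul2,r4:5,r5:Mul1
c7: CDB Mul2=81; issue MUL r5<-Mul2 | r0:9,r1:1,r2:45,r3:81,r4:5,r5:Mul2
c8: issue SUB r3<-Add1 | r0:9,r1:1,r2:45,r3:Add1,r4:5,r5:Mul2
c9: stall | r0:9,r1:1,r2:45,r3:Add1,r4:5,r5:Mul2
c10: stall | r0:9,r1:1,r2:45,r3:Add1,r4:5,r5:Mul2
c11: CDB Mul1=225; issue MUL r5<-Mul1 | r0:9,r1:1,r2:45,r3:Add1,r4:5,r5:Mul1
c12: CDB Mul2=3645; issue SUB r1<-Add2 | r0:9,r1:Add2,r2:45,r3:Add1,r4:5,r5:Mul1
c13: issue MUL r3<-Mul2 | r0:9,r1:Add2,r2:45,r3:Mul2,r4:5,r5:Mul1
c14: - | r0:9,r1:Add2,r2:45,r3:Mul2,r4:5,r5:Mul1
c15: CDB Add1=-3644 | r0:9,r1:Add2,r2:45,r3:Mul2,r4:5,r5:Mul1
c16: CDB Mul1=45 | r0:9,r1:Add2,r2:45,r3:Mul2,r4:5,r5:45

STATUS = TAG Mul2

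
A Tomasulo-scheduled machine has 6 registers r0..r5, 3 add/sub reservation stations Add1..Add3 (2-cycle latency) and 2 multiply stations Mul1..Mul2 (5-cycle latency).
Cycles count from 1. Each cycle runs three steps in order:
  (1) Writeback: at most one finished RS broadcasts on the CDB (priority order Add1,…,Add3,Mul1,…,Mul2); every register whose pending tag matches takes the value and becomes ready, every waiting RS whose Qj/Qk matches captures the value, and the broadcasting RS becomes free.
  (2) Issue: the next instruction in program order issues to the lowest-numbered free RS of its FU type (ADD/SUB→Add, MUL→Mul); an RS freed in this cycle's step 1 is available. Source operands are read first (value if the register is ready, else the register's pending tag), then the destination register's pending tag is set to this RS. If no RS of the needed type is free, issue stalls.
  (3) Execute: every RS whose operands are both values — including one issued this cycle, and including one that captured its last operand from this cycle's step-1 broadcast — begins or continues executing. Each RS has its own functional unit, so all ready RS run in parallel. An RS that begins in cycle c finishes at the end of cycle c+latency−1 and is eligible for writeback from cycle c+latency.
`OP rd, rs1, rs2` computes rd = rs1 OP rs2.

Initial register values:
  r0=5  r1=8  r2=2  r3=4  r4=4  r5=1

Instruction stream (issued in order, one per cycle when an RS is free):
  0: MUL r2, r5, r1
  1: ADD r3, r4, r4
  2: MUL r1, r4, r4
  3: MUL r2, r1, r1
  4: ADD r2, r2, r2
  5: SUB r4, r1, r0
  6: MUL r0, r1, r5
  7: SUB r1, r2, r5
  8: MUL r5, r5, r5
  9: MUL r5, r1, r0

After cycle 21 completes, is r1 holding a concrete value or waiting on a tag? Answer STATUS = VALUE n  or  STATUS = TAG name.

cycle 1: issue MUL r2<-Mul1 // r0:5,r1:8,r2:Mul1,r3:4,r4:4,r5:1
cycle 2: issue ADD r3<-Add1 // r0:5,r1:8,r2:Mul1,r3:Add1,r4:4,r5:1
cycle 3: issue MUL r1<-Mul2 // r0:5,r1:Mul2,r2:Mul1,r3:Add1,r4:4,r5:1
cycle 4: CDB Add1=8; stall // r0:5,r1:Mul2,r2:Mul1,r3:8,r4:4,r5:1
cycle 5: stall // r0:5,r1:Mul2,r2:Mul1,r3:8,r4:4,r5:1
cycle 6: CDB Mul1=8; issue MUL r2<-Mul1 // r0:5,r1:Mul2,r2:Mul1,r3:8,r4:4,r5:1
cycle 7: issue ADD r2<-Add1 // r0:5,r1:Mul2,r2:Add1,r3:8,r4:4,r5:1
cycle 8: CDB Mul2=16; issue SUB r4<-Add2 // r0:5,r1:16,r2:Add1,r3:8,r4:Add2,r5:1
cycle 9: issue MUL r0<-Mul2 // r0:Mul2,r1:16,r2:Add1,r3:8,r4:Add2,r5:1
cycle 10: CDB Add2=11; issue SUB r1<-Add2 // r0:Mul2,r1:Add2,r2:Add1,r3:8,r4:11,r5:1
cycle 11: stall // r0:Mul2,r1:Add2,r2:Add1,r3:8,r4:11,r5:1
cycle 12: stall // r0:Mul2,r1:Add2,r2:Add1,r3:8,r4:11,r5:1
cycle 13: CDB Mul1=256; issue MUL r5<-Mul1 // r0:Mul2,r1:Add2,r2:Add1,r3:8,r4:11,r5:Mul1
cycle 14: CDB Mul2=16; issue MUL r5<-Mul2 // r0:16,r1:Add2,r2:Add1,r3:8,r4:11,r5:Mul2
cycle 15: CDB Add1=512 // r0:16,r1:Add2,r2:512,r3:8,r4:11,r5:Mul2
cycle 16: - // r0:16,r1:Add2,r2:512,r3:8,r4:11,r5:Mul2
cycle 17: CDB Add2=511 // r0:16,r1:511,r2:512,r3:8,r4:11,r5:Mul2
cycle 18: CDB Mul1=1 // r0:16,r1:511,r2:512,r3:8,r4:11,r5:Mul2
cycle 19: - // r0:16,r1:511,r2:512,r3:8,r4:11,r5:Mul2
cycle 20: - // r0:16,r1:511,r2:512,r3:8,r4:11,r5:Mul2
cycle 21: - // r0:16,r1:511,r2:512,r3:8,r4:11,r5:Mul2

STATUS = VALUE 511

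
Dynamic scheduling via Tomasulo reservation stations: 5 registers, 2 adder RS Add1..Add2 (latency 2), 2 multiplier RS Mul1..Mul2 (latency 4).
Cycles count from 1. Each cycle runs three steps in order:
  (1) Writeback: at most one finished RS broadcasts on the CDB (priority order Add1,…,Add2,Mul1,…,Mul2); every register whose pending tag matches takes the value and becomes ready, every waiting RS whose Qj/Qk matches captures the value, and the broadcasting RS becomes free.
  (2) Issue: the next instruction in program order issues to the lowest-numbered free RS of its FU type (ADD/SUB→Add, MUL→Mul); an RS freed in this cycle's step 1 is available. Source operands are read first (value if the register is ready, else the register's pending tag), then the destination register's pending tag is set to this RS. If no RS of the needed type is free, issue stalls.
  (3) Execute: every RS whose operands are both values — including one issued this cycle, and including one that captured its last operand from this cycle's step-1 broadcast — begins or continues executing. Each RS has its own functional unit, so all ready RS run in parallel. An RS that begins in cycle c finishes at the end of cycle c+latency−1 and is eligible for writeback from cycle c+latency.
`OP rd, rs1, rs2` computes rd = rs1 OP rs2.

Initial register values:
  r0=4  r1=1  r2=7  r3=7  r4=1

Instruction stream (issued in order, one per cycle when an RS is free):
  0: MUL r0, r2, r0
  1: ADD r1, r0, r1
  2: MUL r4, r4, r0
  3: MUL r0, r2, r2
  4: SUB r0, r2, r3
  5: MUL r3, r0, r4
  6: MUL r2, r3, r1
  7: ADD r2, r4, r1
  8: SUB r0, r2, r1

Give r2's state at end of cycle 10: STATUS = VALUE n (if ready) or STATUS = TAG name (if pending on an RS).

STATUS = TAG Mul2

cycle 1: issue MUL r0<-Mul1 // r0:Mul1,r1:1,r2:7,r3:7,r4:1
cycle 2: issue ADD r1<-Add1 // r0:Mul1,r1:Add1,r2:7,r3:7,r4:1
cycle 3: issue MUL r4<-Mul2 // r0:Mul1,r1:Add1,r2:7,r3:7,r4:Mul2
cycle 4: stall // r0:Mul1,r1:Add1,r2:7,r3:7,r4:Mul2
cycle 5: CDB Mul1=28; issue MUL r0<-Mul1 // r0:Mul1,r1:Add1,r2:7,r3:7,r4:Mul2
cycle 6: issue SUB r0<-Add2 // r0:Add2,r1:Add1,r2:7,r3:7,r4:Mul2
cycle 7: CDB Add1=29; stall // r0:Add2,r1:29,r2:7,r3:7,r4:Mul2
cycle 8: CDB Add2=0; stall // r0:0,r1:29,r2:7,r3:7,r4:Mul2
cycle 9: CDB Mul1=49; issue MUL r3<-Mul1 // r0:0,r1:29,r2:7,r3:Mul1,r4:Mul2
cycle 10: CDB Mul2=28; issue MUL r2<-Mul2 // r0:0,r1:29,r2:Mul2,r3:Mul1,r4:28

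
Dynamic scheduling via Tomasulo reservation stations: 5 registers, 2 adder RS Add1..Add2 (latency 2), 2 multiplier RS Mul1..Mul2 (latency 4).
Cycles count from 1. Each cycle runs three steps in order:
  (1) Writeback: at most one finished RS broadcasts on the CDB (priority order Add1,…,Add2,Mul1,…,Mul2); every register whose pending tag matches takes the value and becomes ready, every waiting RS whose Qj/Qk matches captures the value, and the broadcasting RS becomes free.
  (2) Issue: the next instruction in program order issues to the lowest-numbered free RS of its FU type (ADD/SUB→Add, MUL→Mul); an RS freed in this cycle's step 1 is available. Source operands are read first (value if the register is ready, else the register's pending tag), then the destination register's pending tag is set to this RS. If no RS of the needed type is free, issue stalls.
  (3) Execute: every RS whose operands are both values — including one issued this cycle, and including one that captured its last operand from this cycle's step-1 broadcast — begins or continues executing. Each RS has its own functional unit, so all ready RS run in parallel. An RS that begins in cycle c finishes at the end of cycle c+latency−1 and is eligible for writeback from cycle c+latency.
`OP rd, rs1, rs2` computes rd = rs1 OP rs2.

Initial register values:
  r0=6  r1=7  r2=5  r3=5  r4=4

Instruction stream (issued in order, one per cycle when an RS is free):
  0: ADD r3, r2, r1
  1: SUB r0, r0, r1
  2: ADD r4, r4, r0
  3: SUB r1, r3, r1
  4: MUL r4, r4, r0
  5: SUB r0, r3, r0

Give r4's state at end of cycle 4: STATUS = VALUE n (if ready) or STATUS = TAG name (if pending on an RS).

cycle 1: issue ADD r3<-Add1 // r0:6,r1:7,r2:5,r3:Add1,r4:4
cycle 2: issue SUB r0<-Add2 // r0:Add2,r1:7,r2:5,r3:Add1,r4:4
cycle 3: CDB Add1=12; issue ADD r4<-Add1 // r0:Add2,r1:7,r2:5,r3:12,r4:Add1
cycle 4: CDB Add2=-1; issue SUB r1<-Add2 // r0:-1,r1:Add2,r2:5,r3:12,r4:Add1

STATUS = TAG Add1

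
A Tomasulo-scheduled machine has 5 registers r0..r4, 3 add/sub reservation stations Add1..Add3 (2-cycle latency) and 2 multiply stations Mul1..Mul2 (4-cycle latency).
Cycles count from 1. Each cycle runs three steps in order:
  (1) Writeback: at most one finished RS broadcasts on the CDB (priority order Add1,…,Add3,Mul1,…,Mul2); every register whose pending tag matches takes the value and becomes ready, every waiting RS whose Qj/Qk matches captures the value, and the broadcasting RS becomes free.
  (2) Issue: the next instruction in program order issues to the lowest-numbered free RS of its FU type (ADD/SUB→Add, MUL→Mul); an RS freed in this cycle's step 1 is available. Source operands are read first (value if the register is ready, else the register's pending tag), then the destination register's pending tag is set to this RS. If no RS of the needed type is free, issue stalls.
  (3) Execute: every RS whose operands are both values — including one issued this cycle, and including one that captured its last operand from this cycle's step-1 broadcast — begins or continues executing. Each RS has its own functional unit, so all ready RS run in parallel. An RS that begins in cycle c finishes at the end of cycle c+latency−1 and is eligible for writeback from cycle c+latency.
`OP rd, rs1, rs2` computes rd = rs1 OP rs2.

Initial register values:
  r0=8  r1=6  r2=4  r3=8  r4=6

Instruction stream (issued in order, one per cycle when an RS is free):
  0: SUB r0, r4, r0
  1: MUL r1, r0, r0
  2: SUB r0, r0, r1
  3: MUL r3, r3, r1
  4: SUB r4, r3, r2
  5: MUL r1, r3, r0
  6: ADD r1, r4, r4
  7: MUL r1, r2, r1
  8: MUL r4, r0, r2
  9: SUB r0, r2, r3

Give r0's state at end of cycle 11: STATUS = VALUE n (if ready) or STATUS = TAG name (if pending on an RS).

STATUS = VALUE -6

c1: issue SUB r0<-Add1 | r0:Add1,r1:6,r2:4,r3:8,r4:6
c2: issue MUL r1<-Mul1 | r0:Add1,r1:Mul1,r2:4,r3:8,r4:6
c3: CDB Add1=-2; issue SUB r0<-Add1 | r0:Add1,r1:Mul1,r2:4,r3:8,r4:6
c4: issue MUL r3<-Mul2 | r0:Add1,r1:Mul1,r2:4,r3:Mul2,r4:6
c5: issue SUB r4<-Add2 | r0:Add1,r1:Mul1,r2:4,r3:Mul2,r4:Add2
c6: stall | r0:Add1,r1:Mul1,r2:4,r3:Mul2,r4:Add2
c7: CDB Mul1=4; issue MUL r1<-Mul1 | r0:Add1,r1:Mul1,r2:4,r3:Mul2,r4:Add2
c8: issue ADD r1<-Add3 | r0:Add1,r1:Add3,r2:4,r3:Mul2,r4:Add2
c9: CDB Add1=-6; stall | r0:-6,r1:Add3,r2:4,r3:Mul2,r4:Add2
c10: stall | r0:-6,r1:Add3,r2:4,r3:Mul2,r4:Add2
c11: CDB Mul2=32; issue MUL r1<-Mul2 | r0:-6,r1:Mul2,r2:4,r3:32,r4:Add2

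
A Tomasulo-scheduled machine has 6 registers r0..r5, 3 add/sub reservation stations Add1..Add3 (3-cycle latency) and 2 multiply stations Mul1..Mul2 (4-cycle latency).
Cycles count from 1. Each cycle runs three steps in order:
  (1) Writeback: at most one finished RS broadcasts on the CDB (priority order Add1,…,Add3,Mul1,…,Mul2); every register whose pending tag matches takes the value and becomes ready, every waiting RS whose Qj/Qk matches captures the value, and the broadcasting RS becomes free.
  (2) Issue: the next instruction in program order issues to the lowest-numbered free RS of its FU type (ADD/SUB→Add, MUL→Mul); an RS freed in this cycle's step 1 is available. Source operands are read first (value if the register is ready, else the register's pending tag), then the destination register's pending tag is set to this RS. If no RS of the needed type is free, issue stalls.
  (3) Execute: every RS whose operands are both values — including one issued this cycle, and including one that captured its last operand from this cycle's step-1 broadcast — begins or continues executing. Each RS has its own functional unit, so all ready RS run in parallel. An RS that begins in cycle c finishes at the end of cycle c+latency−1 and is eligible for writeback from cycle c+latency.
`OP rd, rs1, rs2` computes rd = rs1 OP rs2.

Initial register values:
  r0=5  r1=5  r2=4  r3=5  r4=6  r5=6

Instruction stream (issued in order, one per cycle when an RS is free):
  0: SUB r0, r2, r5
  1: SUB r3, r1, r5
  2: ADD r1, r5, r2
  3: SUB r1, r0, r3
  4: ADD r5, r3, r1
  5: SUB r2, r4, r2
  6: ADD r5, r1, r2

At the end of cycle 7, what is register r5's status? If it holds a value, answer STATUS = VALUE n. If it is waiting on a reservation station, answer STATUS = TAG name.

  c1: issue SUB r0<-Add1  regs: r0:Add1,r1:5,r2:4,r3:5,r4:6,r5:6
  c2: issue SUB r3<-Add2  regs: r0:Add1,r1:5,r2:4,r3:Add2,r4:6,r5:6
  c3: issue ADD r1<-Add3  regs: r0:Add1,r1:Add3,r2:4,r3:Add2,r4:6,r5:6
  c4: CDB Add1=-2; issue SUB r1<-Add1  regs: r0:-2,r1:Add1,r2:4,r3:Add2,r4:6,r5:6
  c5: CDB Add2=-1; issue ADD r5<-Add2  regs: r0:-2,r1:Add1,r2:4,r3:-1,r4:6,r5:Add2
  c6: CDB Add3=10; issue SUB r2<-Add3  regs: r0:-2,r1:Add1,r2:Add3,r3:-1,r4:6,r5:Add2
  c7: stall  regs: r0:-2,r1:Add1,r2:Add3,r3:-1,r4:6,r5:Add2

STATUS = TAG Add2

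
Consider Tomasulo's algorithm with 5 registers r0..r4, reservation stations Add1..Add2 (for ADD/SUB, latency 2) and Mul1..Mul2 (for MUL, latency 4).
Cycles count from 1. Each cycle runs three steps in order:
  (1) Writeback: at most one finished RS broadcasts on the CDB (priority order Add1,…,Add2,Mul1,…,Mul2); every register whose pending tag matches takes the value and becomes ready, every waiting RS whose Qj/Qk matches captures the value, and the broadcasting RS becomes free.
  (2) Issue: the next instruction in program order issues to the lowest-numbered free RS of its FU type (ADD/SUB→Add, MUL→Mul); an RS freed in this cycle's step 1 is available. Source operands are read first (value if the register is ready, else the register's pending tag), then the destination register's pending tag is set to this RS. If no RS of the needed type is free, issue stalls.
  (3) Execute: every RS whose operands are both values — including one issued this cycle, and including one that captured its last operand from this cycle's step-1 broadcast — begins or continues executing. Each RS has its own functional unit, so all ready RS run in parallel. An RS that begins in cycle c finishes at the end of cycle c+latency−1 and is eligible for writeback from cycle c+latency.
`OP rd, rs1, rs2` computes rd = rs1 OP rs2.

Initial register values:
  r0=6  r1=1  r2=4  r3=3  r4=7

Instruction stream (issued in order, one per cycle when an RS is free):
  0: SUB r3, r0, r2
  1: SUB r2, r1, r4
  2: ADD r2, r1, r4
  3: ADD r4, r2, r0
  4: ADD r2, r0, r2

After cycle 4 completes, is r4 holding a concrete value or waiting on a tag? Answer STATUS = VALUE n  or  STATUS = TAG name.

STATUS = TAG Add2

c1: issue SUB r3<-Add1 | r0:6,r1:1,r2:4,r3:Add1,r4:7
c2: issue SUB r2<-Add2 | r0:6,r1:1,r2:Add2,r3:Add1,r4:7
c3: CDB Add1=2; issue ADD r2<-Add1 | r0:6,r1:1,r2:Add1,r3:2,r4:7
c4: CDB Add2=-6; issue ADD r4<-Add2 | r0:6,r1:1,r2:Add1,r3:2,r4:Add2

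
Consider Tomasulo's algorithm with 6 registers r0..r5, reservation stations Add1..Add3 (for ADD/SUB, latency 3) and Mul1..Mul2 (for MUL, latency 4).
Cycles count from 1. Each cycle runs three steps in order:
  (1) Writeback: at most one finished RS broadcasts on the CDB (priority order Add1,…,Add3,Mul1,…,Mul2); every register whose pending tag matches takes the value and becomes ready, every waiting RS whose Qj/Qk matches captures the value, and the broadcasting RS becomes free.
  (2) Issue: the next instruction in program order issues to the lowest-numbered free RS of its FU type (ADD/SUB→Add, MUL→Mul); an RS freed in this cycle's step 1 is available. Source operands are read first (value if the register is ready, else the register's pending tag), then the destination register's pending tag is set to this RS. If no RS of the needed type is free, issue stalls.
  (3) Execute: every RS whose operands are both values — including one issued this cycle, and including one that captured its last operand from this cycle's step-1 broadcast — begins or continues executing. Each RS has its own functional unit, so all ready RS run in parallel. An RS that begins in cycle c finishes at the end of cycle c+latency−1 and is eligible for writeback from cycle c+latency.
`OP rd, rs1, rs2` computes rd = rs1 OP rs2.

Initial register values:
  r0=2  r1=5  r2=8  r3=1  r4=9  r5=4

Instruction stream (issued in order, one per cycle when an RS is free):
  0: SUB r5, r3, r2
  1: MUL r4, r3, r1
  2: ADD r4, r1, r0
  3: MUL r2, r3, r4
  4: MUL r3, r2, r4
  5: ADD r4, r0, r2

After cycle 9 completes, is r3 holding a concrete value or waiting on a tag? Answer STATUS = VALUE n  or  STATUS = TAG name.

STATUS = TAG Mul1

  c1: issue SUB r5<-Add1  regs: r0:2,r1:5,r2:8,r3:1,r4:9,r5:Add1
  c2: issue MUL r4<-Mul1  regs: r0:2,r1:5,r2:8,r3:1,r4:Mul1,r5:Add1
  c3: issue ADD r4<-Add2  regs: r0:2,r1:5,r2:8,r3:1,r4:Add2,r5:Add1
  c4: CDB Add1=-7; issue MUL r2<-Mul2  regs: r0:2,r1:5,r2:Mul2,r3:1,r4:Add2,r5:-7
  c5: stall  regs: r0:2,r1:5,r2:Mul2,r3:1,r4:Add2,r5:-7
  c6: CDB Add2=7; stall  regs: r0:2,r1:5,r2:Mul2,r3:1,r4:7,r5:-7
  c7: CDB Mul1=5; issue MUL r3<-Mul1  regs: r0:2,r1:5,r2:Mul2,r3:Mul1,r4:7,r5:-7
  c8: issue ADD r4<-Add1  regs: r0:2,r1:5,r2:Mul2,r3:Mul1,r4:Add1,r5:-7
  c9: -  regs: r0:2,r1:5,r2:Mul2,r3:Mul1,r4:Add1,r5:-7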